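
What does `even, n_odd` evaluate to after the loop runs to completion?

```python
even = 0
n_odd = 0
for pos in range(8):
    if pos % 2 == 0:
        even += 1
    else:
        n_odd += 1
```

Let's trace through this code step by step.

Initialize: even = 0
Initialize: n_odd = 0
Entering loop: for pos in range(8):
After iteration 1: pos = 0, even = 1, n_odd = 0
After iteration 2: pos = 1, even = 1, n_odd = 1
After iteration 3: pos = 2, even = 2, n_odd = 1
After iteration 4: pos = 3, even = 2, n_odd = 2
After iteration 5: pos = 4, even = 3, n_odd = 2
After iteration 6: pos = 5, even = 3, n_odd = 3
After iteration 7: pos = 6, even = 4, n_odd = 3
After iteration 8: pos = 7, even = 4, n_odd = 4
Loop ends.

Final answer: 4, 4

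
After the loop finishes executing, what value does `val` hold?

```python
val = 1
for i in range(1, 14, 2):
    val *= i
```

Let's trace through this code step by step.

Initialize: val = 1
Entering loop: for i in range(1, 14, 2):
After iteration 1: i = 1, val = 1
After iteration 2: i = 3, val = 3
After iteration 3: i = 5, val = 15
After iteration 4: i = 7, val = 105
After iteration 5: i = 9, val = 945
After iteration 6: i = 11, val = 10395
After iteration 7: i = 13, val = 135135
Loop ends.

Final answer: 135135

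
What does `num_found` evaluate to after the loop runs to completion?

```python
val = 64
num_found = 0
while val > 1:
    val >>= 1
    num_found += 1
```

Let's trace through this code step by step.

Initialize: val = 64
Initialize: num_found = 0
Entering loop: while val > 1:
After iteration 1: val = 32, num_found = 1
After iteration 2: val = 16, num_found = 2
After iteration 3: val = 8, num_found = 3
After iteration 4: val = 4, num_found = 4
After iteration 5: val = 2, num_found = 5
After iteration 6: val = 1, num_found = 6
Loop ends.

Final answer: 6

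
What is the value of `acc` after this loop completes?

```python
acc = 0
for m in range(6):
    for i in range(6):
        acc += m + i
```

Let's trace through this code step by step.

Initialize: acc = 0
Entering loop: for m in range(6):
After iteration 1: m = 0, acc = 15
After iteration 2: m = 1, acc = 36
After iteration 3: m = 2, acc = 63
After iteration 4: m = 3, acc = 96
After iteration 5: m = 4, acc = 135
After iteration 6: m = 5, acc = 180
Loop ends.

Final answer: 180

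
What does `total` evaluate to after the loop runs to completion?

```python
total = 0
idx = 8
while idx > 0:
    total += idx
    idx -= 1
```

Let's trace through this code step by step.

Initialize: total = 0
Initialize: idx = 8
Entering loop: while idx > 0:
After iteration 1: total = 8, idx = 7
After iteration 2: total = 15, idx = 6
After iteration 3: total = 21, idx = 5
After iteration 4: total = 26, idx = 4
After iteration 5: total = 30, idx = 3
After iteration 6: total = 33, idx = 2
After iteration 7: total = 35, idx = 1
After iteration 8: total = 36, idx = 0
Loop ends.

Final answer: 36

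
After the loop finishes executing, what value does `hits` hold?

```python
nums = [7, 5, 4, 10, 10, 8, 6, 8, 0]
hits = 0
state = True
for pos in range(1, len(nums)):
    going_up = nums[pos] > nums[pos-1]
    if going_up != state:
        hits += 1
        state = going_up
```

Let's trace through this code step by step.

Initialize: nums = [7, 5, 4, 10, 10, 8, 6, 8, 0]
Initialize: hits = 0
Initialize: state = True
Entering loop: for pos in range(1, len(nums)):
After iteration 1: pos = 1, hits = 1, state = False, going_up = False
After iteration 2: pos = 2, hits = 1, state = False, going_up = False
After iteration 3: pos = 3, hits = 2, state = True, going_up = True
After iteration 4: pos = 4, hits = 3, state = False, going_up = False
After iteration 5: pos = 5, hits = 3, state = False, going_up = False
After iteration 6: pos = 6, hits = 3, state = False, going_up = False
After iteration 7: pos = 7, hits = 4, state = True, going_up = True
After iteration 8: pos = 8, hits = 5, state = False, going_up = False
Loop ends.

Final answer: 5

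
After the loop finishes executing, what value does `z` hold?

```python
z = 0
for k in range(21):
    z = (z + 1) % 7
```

Let's trace through this code step by step.

Initialize: z = 0
Entering loop: for k in range(21):
After iteration 1: k = 0, z = 1
After iteration 2: k = 1, z = 2
After iteration 3: k = 2, z = 3
After iteration 4: k = 3, z = 4
After iteration 5: k = 4, z = 5
After iteration 6: k = 5, z = 6
After iteration 7: k = 6, z = 0
After iteration 8: k = 7, z = 1
After iteration 9: k = 8, z = 2
After iteration 10: k = 9, z = 3
After iteration 11: k = 10, z = 4
After iteration 12: k = 11, z = 5
After iteration 13: k = 12, z = 6
After iteration 14: k = 13, z = 0
After iteration 15: k = 14, z = 1
After iteration 16: k = 15, z = 2
After iteration 17: k = 16, z = 3
After iteration 18: k = 17, z = 4
After iteration 19: k = 18, z = 5
After iteration 20: k = 19, z = 6
After iteration 21: k = 20, z = 0
Loop ends.

Final answer: 0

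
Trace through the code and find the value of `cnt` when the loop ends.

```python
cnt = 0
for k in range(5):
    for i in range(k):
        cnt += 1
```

Let's trace through this code step by step.

Initialize: cnt = 0
Entering loop: for k in range(5):
After iteration 1: k = 0, cnt = 0
After iteration 2: k = 1, cnt = 1, i = 0
After iteration 3: k = 2, cnt = 3, i = 1
After iteration 4: k = 3, cnt = 6, i = 2
After iteration 5: k = 4, cnt = 10, i = 3
Loop ends.

Final answer: 10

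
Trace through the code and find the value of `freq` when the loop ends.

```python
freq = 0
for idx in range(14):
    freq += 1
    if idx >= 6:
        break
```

Let's trace through this code step by step.

Initialize: freq = 0
Entering loop: for idx in range(14):
After iteration 1: idx = 0, freq = 1
After iteration 2: idx = 1, freq = 2
After iteration 3: idx = 2, freq = 3
After iteration 4: idx = 3, freq = 4
After iteration 5: idx = 4, freq = 5
After iteration 6: idx = 5, freq = 6
After iteration 7: idx = 6, freq = 7
Loop ends.

Final answer: 7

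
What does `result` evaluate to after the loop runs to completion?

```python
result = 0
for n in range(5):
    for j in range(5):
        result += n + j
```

Let's trace through this code step by step.

Initialize: result = 0
Entering loop: for n in range(5):
After iteration 1: n = 0, result = 10
After iteration 2: n = 1, result = 25
After iteration 3: n = 2, result = 45
After iteration 4: n = 3, result = 70
After iteration 5: n = 4, result = 100
Loop ends.

Final answer: 100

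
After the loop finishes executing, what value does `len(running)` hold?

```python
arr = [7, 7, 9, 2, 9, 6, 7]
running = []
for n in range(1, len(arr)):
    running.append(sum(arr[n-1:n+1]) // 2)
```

Let's trace through this code step by step.

Initialize: arr = [7, 7, 9, 2, 9, 6, 7]
Initialize: running = []
Entering loop: for n in range(1, len(arr)):
After iteration 1: n = 1, running = [7]
After iteration 2: n = 2, running = [7, 8]
After iteration 3: n = 3, running = [7, 8, 5]
After iteration 4: n = 4, running = [7, 8, 5, 5]
After iteration 5: n = 5, running = [7, 8, 5, 5, 7]
After iteration 6: n = 6, running = [7, 8, 5, 5, 7, 6]
Loop ends.
len(running) = 6

Final answer: 6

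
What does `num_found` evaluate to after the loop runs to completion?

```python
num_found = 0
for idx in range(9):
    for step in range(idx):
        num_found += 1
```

Let's trace through this code step by step.

Initialize: num_found = 0
Entering loop: for idx in range(9):
After iteration 1: idx = 0, num_found = 0
After iteration 2: idx = 1, num_found = 1, step = 0
After iteration 3: idx = 2, num_found = 3, step = 1
After iteration 4: idx = 3, num_found = 6, step = 2
After iteration 5: idx = 4, num_found = 10, step = 3
After iteration 6: idx = 5, num_found = 15, step = 4
After iteration 7: idx = 6, num_found = 21, step = 5
After iteration 8: idx = 7, num_found = 28, step = 6
After iteration 9: idx = 8, num_found = 36, step = 7
Loop ends.

Final answer: 36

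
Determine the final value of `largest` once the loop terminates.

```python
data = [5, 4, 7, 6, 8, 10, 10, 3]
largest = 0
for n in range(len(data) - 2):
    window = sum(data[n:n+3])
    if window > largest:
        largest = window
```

Let's trace through this code step by step.

Initialize: data = [5, 4, 7, 6, 8, 10, 10, 3]
Initialize: largest = 0
Entering loop: for n in range(len(data) - 2):
After iteration 1: n = 0, largest = 16, window = 16
After iteration 2: n = 1, largest = 17, window = 17
After iteration 3: n = 2, largest = 21, window = 21
After iteration 4: n = 3, largest = 24, window = 24
After iteration 5: n = 4, largest = 28, window = 28
After iteration 6: n = 5, largest = 28, window = 23
Loop ends.

Final answer: 28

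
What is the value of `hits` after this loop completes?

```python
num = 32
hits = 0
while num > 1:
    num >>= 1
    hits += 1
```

Let's trace through this code step by step.

Initialize: num = 32
Initialize: hits = 0
Entering loop: while num > 1:
After iteration 1: num = 16, hits = 1
After iteration 2: num = 8, hits = 2
After iteration 3: num = 4, hits = 3
After iteration 4: num = 2, hits = 4
After iteration 5: num = 1, hits = 5
Loop ends.

Final answer: 5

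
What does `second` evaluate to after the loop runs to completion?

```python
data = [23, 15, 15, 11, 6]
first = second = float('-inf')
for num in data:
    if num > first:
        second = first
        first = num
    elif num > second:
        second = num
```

Let's trace through this code step by step.

Initialize: data = [23, 15, 15, 11, 6]
Initialize: first = -inf
Initialize: second = -inf
Entering loop: for num in data:
After iteration 1: num = 23, first = 23, second = -inf
After iteration 2: num = 15, first = 23, second = 15
After iteration 3: num = 15, first = 23, second = 15
After iteration 4: num = 11, first = 23, second = 15
After iteration 5: num = 6, first = 23, second = 15
Loop ends.

Final answer: 15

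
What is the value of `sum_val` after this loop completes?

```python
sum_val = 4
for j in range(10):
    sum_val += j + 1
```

Let's trace through this code step by step.

Initialize: sum_val = 4
Entering loop: for j in range(10):
After iteration 1: j = 0, sum_val = 5
After iteration 2: j = 1, sum_val = 7
After iteration 3: j = 2, sum_val = 10
After iteration 4: j = 3, sum_val = 14
After iteration 5: j = 4, sum_val = 19
After iteration 6: j = 5, sum_val = 25
After iteration 7: j = 6, sum_val = 32
After iteration 8: j = 7, sum_val = 40
After iteration 9: j = 8, sum_val = 49
After iteration 10: j = 9, sum_val = 59
Loop ends.

Final answer: 59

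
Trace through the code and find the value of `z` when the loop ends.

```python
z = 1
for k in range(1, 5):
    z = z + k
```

Let's trace through this code step by step.

Initialize: z = 1
Entering loop: for k in range(1, 5):
After iteration 1: k = 1, z = 2
After iteration 2: k = 2, z = 4
After iteration 3: k = 3, z = 7
After iteration 4: k = 4, z = 11
Loop ends.

Final answer: 11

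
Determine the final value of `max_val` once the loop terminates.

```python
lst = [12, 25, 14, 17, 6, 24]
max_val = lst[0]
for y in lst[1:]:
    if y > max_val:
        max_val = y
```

Let's trace through this code step by step.

Initialize: lst = [12, 25, 14, 17, 6, 24]
Initialize: max_val = 12
Entering loop: for y in lst[1:]:
After iteration 1: y = 25, max_val = 25
After iteration 2: y = 14, max_val = 25
After iteration 3: y = 17, max_val = 25
After iteration 4: y = 6, max_val = 25
After iteration 5: y = 24, max_val = 25
Loop ends.

Final answer: 25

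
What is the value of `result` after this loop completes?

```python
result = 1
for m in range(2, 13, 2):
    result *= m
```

Let's trace through this code step by step.

Initialize: result = 1
Entering loop: for m in range(2, 13, 2):
After iteration 1: m = 2, result = 2
After iteration 2: m = 4, result = 8
After iteration 3: m = 6, result = 48
After iteration 4: m = 8, result = 384
After iteration 5: m = 10, result = 3840
After iteration 6: m = 12, result = 46080
Loop ends.

Final answer: 46080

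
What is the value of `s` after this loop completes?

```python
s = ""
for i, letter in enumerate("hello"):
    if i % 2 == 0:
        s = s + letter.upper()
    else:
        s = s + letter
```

Let's trace through this code step by step.

Initialize: s = ''
Entering loop: for i, letter in enumerate("hello"):
After iteration 1: i = 0, letter = 'h', s = 'H'
After iteration 2: i = 1, letter = 'e', s = 'He'
After iteration 3: i = 2, letter = 'l', s = 'HeL'
After iteration 4: i = 3, letter = 'l', s = 'HeLl'
After iteration 5: i = 4, letter = 'o', s = 'HeLlO'
Loop ends.

Final answer: 'HeLlO'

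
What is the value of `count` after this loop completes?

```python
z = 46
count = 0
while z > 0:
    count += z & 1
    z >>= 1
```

Let's trace through this code step by step.

Initialize: z = 46
Initialize: count = 0
Entering loop: while z > 0:
After iteration 1: z = 23, count = 0
After iteration 2: z = 11, count = 1
After iteration 3: z = 5, count = 2
After iteration 4: z = 2, count = 3
After iteration 5: z = 1, count = 3
After iteration 6: z = 0, count = 4
Loop ends.

Final answer: 4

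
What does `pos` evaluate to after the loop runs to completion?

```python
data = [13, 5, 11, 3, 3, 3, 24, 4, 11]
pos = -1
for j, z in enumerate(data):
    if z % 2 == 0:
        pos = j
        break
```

Let's trace through this code step by step.

Initialize: data = [13, 5, 11, 3, 3, 3, 24, 4, 11]
Initialize: pos = -1
Entering loop: for j, z in enumerate(data):
After iteration 1: j = 0, z = 13, pos = -1
After iteration 2: j = 1, z = 5, pos = -1
After iteration 3: j = 2, z = 11, pos = -1
After iteration 4: j = 3, z = 3, pos = -1
After iteration 5: j = 4, z = 3, pos = -1
After iteration 6: j = 5, z = 3, pos = -1
After iteration 7: j = 6, z = 24, pos = 6
Loop ends.

Final answer: 6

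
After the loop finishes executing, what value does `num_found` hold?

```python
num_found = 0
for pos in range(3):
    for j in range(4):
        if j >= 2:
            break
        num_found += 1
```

Let's trace through this code step by step.

Initialize: num_found = 0
Entering loop: for pos in range(3):
After iteration 1: pos = 0, num_found = 2
After iteration 2: pos = 1, num_found = 4
After iteration 3: pos = 2, num_found = 6
Loop ends.

Final answer: 6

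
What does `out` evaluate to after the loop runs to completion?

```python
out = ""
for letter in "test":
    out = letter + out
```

Let's trace through this code step by step.

Initialize: out = ''
Entering loop: for letter in "test":
After iteration 1: letter = 't', out = 't'
After iteration 2: letter = 'e', out = 'et'
After iteration 3: letter = 's', out = 'set'
After iteration 4: letter = 't', out = 'tset'
Loop ends.

Final answer: 'tset'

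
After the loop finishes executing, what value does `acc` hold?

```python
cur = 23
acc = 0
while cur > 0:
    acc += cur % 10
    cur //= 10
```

Let's trace through this code step by step.

Initialize: cur = 23
Initialize: acc = 0
Entering loop: while cur > 0:
After iteration 1: cur = 2, acc = 3
After iteration 2: cur = 0, acc = 5
Loop ends.

Final answer: 5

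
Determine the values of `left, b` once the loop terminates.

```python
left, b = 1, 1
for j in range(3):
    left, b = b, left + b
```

Let's trace through this code step by step.

Initialize: left = 1
Initialize: b = 1
Entering loop: for j in range(3):
After iteration 1: j = 0, left = 1, b = 2
After iteration 2: j = 1, left = 2, b = 3
After iteration 3: j = 2, left = 3, b = 5
Loop ends.

Final answer: 3, 5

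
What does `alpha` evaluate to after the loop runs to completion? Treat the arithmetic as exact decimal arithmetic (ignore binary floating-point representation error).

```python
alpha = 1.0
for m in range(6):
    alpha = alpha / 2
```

Let's trace through this code step by step.

Initialize: alpha = 1.0
Entering loop: for m in range(6):
After iteration 1: m = 0, alpha = 0.5
After iteration 2: m = 1, alpha = 0.25
After iteration 3: m = 2, alpha = 0.125
After iteration 4: m = 3, alpha = 0.0625
After iteration 5: m = 4, alpha = 0.03125
After iteration 6: m = 5, alpha = 0.015625
Loop ends.

Final answer: 0.015625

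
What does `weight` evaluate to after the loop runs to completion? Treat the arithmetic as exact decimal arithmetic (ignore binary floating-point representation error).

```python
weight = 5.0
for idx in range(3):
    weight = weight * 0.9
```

Let's trace through this code step by step.

Initialize: weight = 5.0
Entering loop: for idx in range(3):
After iteration 1: idx = 0, weight = 4.5
After iteration 2: idx = 1, weight = 4.05
After iteration 3: idx = 2, weight = 3.645
Loop ends.

Final answer: 3.645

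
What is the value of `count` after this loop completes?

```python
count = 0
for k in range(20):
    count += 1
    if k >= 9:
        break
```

Let's trace through this code step by step.

Initialize: count = 0
Entering loop: for k in range(20):
After iteration 1: k = 0, count = 1
After iteration 2: k = 1, count = 2
After iteration 3: k = 2, count = 3
After iteration 4: k = 3, count = 4
After iteration 5: k = 4, count = 5
After iteration 6: k = 5, count = 6
After iteration 7: k = 6, count = 7
After iteration 8: k = 7, count = 8
After iteration 9: k = 8, count = 9
After iteration 10: k = 9, count = 10
Loop ends.

Final answer: 10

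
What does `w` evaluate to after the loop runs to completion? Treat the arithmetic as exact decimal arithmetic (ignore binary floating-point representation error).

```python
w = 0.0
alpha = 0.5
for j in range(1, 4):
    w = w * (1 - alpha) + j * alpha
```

Let's trace through this code step by step.

Initialize: w = 0.0
Initialize: alpha = 0.5
Entering loop: for j in range(1, 4):
After iteration 1: j = 1, w = 0.5
After iteration 2: j = 2, w = 1.25
After iteration 3: j = 3, w = 2.125
Loop ends.

Final answer: 2.125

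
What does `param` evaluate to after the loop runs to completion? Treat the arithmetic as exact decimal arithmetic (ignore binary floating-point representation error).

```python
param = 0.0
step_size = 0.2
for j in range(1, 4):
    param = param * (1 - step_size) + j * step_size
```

Let's trace through this code step by step.

Initialize: param = 0.0
Initialize: step_size = 0.2
Entering loop: for j in range(1, 4):
After iteration 1: j = 1, param = 0.2
After iteration 2: j = 2, param = 0.56
After iteration 3: j = 3, param = 1.048
Loop ends.

Final answer: 1.048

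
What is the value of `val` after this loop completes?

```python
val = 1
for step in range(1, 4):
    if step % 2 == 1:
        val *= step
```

Let's trace through this code step by step.

Initialize: val = 1
Entering loop: for step in range(1, 4):
After iteration 1: step = 1, val = 1
After iteration 2: step = 2, val = 1
After iteration 3: step = 3, val = 3
Loop ends.

Final answer: 3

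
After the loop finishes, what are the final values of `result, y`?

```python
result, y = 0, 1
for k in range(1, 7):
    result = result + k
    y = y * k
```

Let's trace through this code step by step.

Initialize: result = 0
Initialize: y = 1
Entering loop: for k in range(1, 7):
After iteration 1: k = 1, result = 1, y = 1
After iteration 2: k = 2, result = 3, y = 2
After iteration 3: k = 3, result = 6, y = 6
After iteration 4: k = 4, result = 10, y = 24
After iteration 5: k = 5, result = 15, y = 120
After iteration 6: k = 6, result = 21, y = 720
Loop ends.

Final answer: 21, 720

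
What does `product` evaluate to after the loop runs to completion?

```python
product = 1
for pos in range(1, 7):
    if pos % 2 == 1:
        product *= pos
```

Let's trace through this code step by step.

Initialize: product = 1
Entering loop: for pos in range(1, 7):
After iteration 1: pos = 1, product = 1
After iteration 2: pos = 2, product = 1
After iteration 3: pos = 3, product = 3
After iteration 4: pos = 4, product = 3
After iteration 5: pos = 5, product = 15
After iteration 6: pos = 6, product = 15
Loop ends.

Final answer: 15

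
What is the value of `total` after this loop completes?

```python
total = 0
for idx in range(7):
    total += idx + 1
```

Let's trace through this code step by step.

Initialize: total = 0
Entering loop: for idx in range(7):
After iteration 1: idx = 0, total = 1
After iteration 2: idx = 1, total = 3
After iteration 3: idx = 2, total = 6
After iteration 4: idx = 3, total = 10
After iteration 5: idx = 4, total = 15
After iteration 6: idx = 5, total = 21
After iteration 7: idx = 6, total = 28
Loop ends.

Final answer: 28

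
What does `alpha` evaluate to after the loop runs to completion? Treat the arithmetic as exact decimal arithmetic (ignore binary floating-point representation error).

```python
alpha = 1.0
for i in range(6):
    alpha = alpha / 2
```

Let's trace through this code step by step.

Initialize: alpha = 1.0
Entering loop: for i in range(6):
After iteration 1: i = 0, alpha = 0.5
After iteration 2: i = 1, alpha = 0.25
After iteration 3: i = 2, alpha = 0.125
After iteration 4: i = 3, alpha = 0.0625
After iteration 5: i = 4, alpha = 0.03125
After iteration 6: i = 5, alpha = 0.015625
Loop ends.

Final answer: 0.015625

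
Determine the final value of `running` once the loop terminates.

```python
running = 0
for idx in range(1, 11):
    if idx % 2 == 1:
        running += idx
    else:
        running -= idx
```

Let's trace through this code step by step.

Initialize: running = 0
Entering loop: for idx in range(1, 11):
After iteration 1: idx = 1, running = 1
After iteration 2: idx = 2, running = -1
After iteration 3: idx = 3, running = 2
After iteration 4: idx = 4, running = -2
After iteration 5: idx = 5, running = 3
After iteration 6: idx = 6, running = -3
After iteration 7: idx = 7, running = 4
After iteration 8: idx = 8, running = -4
After iteration 9: idx = 9, running = 5
After iteration 10: idx = 10, running = -5
Loop ends.

Final answer: -5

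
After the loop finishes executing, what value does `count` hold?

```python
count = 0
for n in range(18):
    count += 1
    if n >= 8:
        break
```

Let's trace through this code step by step.

Initialize: count = 0
Entering loop: for n in range(18):
After iteration 1: n = 0, count = 1
After iteration 2: n = 1, count = 2
After iteration 3: n = 2, count = 3
After iteration 4: n = 3, count = 4
After iteration 5: n = 4, count = 5
After iteration 6: n = 5, count = 6
After iteration 7: n = 6, count = 7
After iteration 8: n = 7, count = 8
After iteration 9: n = 8, count = 9
Loop ends.

Final answer: 9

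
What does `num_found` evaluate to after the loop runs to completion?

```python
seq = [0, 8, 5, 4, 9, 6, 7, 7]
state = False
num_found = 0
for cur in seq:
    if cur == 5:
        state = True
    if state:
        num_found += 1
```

Let's trace through this code step by step.

Initialize: seq = [0, 8, 5, 4, 9, 6, 7, 7]
Initialize: state = False
Initialize: num_found = 0
Entering loop: for cur in seq:
After iteration 1: cur = 0, state = False, num_found = 0
After iteration 2: cur = 8, state = False, num_found = 0
After iteration 3: cur = 5, state = True, num_found = 1
After iteration 4: cur = 4, state = True, num_found = 2
After iteration 5: cur = 9, state = True, num_found = 3
After iteration 6: cur = 6, state = True, num_found = 4
After iteration 7: cur = 7, state = True, num_found = 5
After iteration 8: cur = 7, state = True, num_found = 6
Loop ends.

Final answer: 6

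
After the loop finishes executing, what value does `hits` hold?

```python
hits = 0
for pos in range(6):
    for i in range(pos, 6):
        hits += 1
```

Let's trace through this code step by step.

Initialize: hits = 0
Entering loop: for pos in range(6):
After iteration 1: pos = 0, hits = 6
After iteration 2: pos = 1, hits = 11
After iteration 3: pos = 2, hits = 15
After iteration 4: pos = 3, hits = 18
After iteration 5: pos = 4, hits = 20
After iteration 6: pos = 5, hits = 21
Loop ends.

Final answer: 21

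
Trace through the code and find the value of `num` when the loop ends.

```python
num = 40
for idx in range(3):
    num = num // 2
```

Let's trace through this code step by step.

Initialize: num = 40
Entering loop: for idx in range(3):
After iteration 1: idx = 0, num = 20
After iteration 2: idx = 1, num = 10
After iteration 3: idx = 2, num = 5
Loop ends.

Final answer: 5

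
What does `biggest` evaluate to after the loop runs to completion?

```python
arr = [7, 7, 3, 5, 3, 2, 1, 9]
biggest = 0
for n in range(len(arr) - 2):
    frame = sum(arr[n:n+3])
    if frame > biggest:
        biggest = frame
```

Let's trace through this code step by step.

Initialize: arr = [7, 7, 3, 5, 3, 2, 1, 9]
Initialize: biggest = 0
Entering loop: for n in range(len(arr) - 2):
After iteration 1: n = 0, biggest = 17, frame = 17
After iteration 2: n = 1, biggest = 17, frame = 15
After iteration 3: n = 2, biggest = 17, frame = 11
After iteration 4: n = 3, biggest = 17, frame = 10
After iteration 5: n = 4, biggest = 17, frame = 6
After iteration 6: n = 5, biggest = 17, frame = 12
Loop ends.

Final answer: 17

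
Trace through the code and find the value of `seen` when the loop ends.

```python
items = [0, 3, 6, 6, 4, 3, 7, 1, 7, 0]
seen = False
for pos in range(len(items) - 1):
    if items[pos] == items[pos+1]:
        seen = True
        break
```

Let's trace through this code step by step.

Initialize: items = [0, 3, 6, 6, 4, 3, 7, 1, 7, 0]
Initialize: seen = False
Entering loop: for pos in range(len(items) - 1):
After iteration 1: pos = 0, seen = False
After iteration 2: pos = 1, seen = False
After iteration 3: pos = 2, seen = True
Loop ends.

Final answer: True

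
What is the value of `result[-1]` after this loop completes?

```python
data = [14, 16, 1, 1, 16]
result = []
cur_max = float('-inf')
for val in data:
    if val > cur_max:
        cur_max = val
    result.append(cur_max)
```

Let's trace through this code step by step.

Initialize: data = [14, 16, 1, 1, 16]
Initialize: result = []
Initialize: cur_max = -inf
Entering loop: for val in data:
After iteration 1: val = 14, result = [14], cur_max = 14
After iteration 2: val = 16, result = [14, 16], cur_max = 16
After iteration 3: val = 1, result = [14, 16, 16], cur_max = 16
After iteration 4: val = 1, result = [14, 16, 16, 16], cur_max = 16
After iteration 5: val = 16, result = [14, 16, 16, 16, 16], cur_max = 16
Loop ends.
result[-1] = 16

Final answer: 16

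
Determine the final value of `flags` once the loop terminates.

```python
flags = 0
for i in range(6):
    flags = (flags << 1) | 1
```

Let's trace through this code step by step.

Initialize: flags = 0
Entering loop: for i in range(6):
After iteration 1: i = 0, flags = 1
After iteration 2: i = 1, flags = 3
After iteration 3: i = 2, flags = 7
After iteration 4: i = 3, flags = 15
After iteration 5: i = 4, flags = 31
After iteration 6: i = 5, flags = 63
Loop ends.

Final answer: 63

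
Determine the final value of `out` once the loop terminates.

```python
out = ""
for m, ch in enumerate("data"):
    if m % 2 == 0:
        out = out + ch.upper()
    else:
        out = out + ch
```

Let's trace through this code step by step.

Initialize: out = ''
Entering loop: for m, ch in enumerate("data"):
After iteration 1: m = 0, ch = 'd', out = 'D'
After iteration 2: m = 1, ch = 'a', out = 'Da'
After iteration 3: m = 2, ch = 't', out = 'DaT'
After iteration 4: m = 3, ch = 'a', out = 'DaTa'
Loop ends.

Final answer: 'DaTa'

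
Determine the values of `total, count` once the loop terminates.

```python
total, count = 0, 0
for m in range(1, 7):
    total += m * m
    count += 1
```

Let's trace through this code step by step.

Initialize: total = 0
Initialize: count = 0
Entering loop: for m in range(1, 7):
After iteration 1: m = 1, total = 1, count = 1
After iteration 2: m = 2, total = 5, count = 2
After iteration 3: m = 3, total = 14, count = 3
After iteration 4: m = 4, total = 30, count = 4
After iteration 5: m = 5, total = 55, count = 5
After iteration 6: m = 6, total = 91, count = 6
Loop ends.

Final answer: 91, 6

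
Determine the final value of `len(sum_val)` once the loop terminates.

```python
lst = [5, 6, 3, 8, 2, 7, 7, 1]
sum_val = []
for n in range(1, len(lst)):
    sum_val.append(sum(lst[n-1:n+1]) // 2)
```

Let's trace through this code step by step.

Initialize: lst = [5, 6, 3, 8, 2, 7, 7, 1]
Initialize: sum_val = []
Entering loop: for n in range(1, len(lst)):
After iteration 1: n = 1, sum_val = [5]
After iteration 2: n = 2, sum_val = [5, 4]
After iteration 3: n = 3, sum_val = [5, 4, 5]
After iteration 4: n = 4, sum_val = [5, 4, 5, 5]
After iteration 5: n = 5, sum_val = [5, 4, 5, 5, 4]
After iteration 6: n = 6, sum_val = [5, 4, 5, 5, 4, 7]
After iteration 7: n = 7, sum_val = [5, 4, 5, 5, 4, 7, 4]
Loop ends.
len(sum_val) = 7

Final answer: 7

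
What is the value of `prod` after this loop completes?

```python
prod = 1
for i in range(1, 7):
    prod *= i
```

Let's trace through this code step by step.

Initialize: prod = 1
Entering loop: for i in range(1, 7):
After iteration 1: i = 1, prod = 1
After iteration 2: i = 2, prod = 2
After iteration 3: i = 3, prod = 6
After iteration 4: i = 4, prod = 24
After iteration 5: i = 5, prod = 120
After iteration 6: i = 6, prod = 720
Loop ends.

Final answer: 720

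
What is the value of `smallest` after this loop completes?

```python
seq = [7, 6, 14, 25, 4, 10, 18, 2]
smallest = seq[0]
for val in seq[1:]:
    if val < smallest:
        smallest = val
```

Let's trace through this code step by step.

Initialize: seq = [7, 6, 14, 25, 4, 10, 18, 2]
Initialize: smallest = 7
Entering loop: for val in seq[1:]:
After iteration 1: val = 6, smallest = 6
After iteration 2: val = 14, smallest = 6
After iteration 3: val = 25, smallest = 6
After iteration 4: val = 4, smallest = 4
After iteration 5: val = 10, smallest = 4
After iteration 6: val = 18, smallest = 4
After iteration 7: val = 2, smallest = 2
Loop ends.

Final answer: 2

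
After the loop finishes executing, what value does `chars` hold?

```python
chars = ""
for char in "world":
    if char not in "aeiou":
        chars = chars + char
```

Let's trace through this code step by step.

Initialize: chars = ''
Entering loop: for char in "world":
After iteration 1: char = 'w', chars = 'w'
After iteration 2: char = 'o', chars = 'w'
After iteration 3: char = 'r', chars = 'wr'
After iteration 4: char = 'l', chars = 'wrl'
After iteration 5: char = 'd', chars = 'wrld'
Loop ends.

Final answer: 'wrld'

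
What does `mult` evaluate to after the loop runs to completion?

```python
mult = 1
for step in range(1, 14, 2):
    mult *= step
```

Let's trace through this code step by step.

Initialize: mult = 1
Entering loop: for step in range(1, 14, 2):
After iteration 1: step = 1, mult = 1
After iteration 2: step = 3, mult = 3
After iteration 3: step = 5, mult = 15
After iteration 4: step = 7, mult = 105
After iteration 5: step = 9, mult = 945
After iteration 6: step = 11, mult = 10395
After iteration 7: step = 13, mult = 135135
Loop ends.

Final answer: 135135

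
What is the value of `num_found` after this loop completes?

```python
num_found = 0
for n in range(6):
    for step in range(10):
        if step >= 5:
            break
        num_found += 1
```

Let's trace through this code step by step.

Initialize: num_found = 0
Entering loop: for n in range(6):
After iteration 1: n = 0, num_found = 5
After iteration 2: n = 1, num_found = 10
After iteration 3: n = 2, num_found = 15
After iteration 4: n = 3, num_found = 20
After iteration 5: n = 4, num_found = 25
After iteration 6: n = 5, num_found = 30
Loop ends.

Final answer: 30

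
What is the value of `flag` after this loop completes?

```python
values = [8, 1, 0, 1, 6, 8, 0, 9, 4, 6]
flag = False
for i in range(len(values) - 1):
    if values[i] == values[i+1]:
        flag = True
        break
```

Let's trace through this code step by step.

Initialize: values = [8, 1, 0, 1, 6, 8, 0, 9, 4, 6]
Initialize: flag = False
Entering loop: for i in range(len(values) - 1):
After iteration 1: i = 0, flag = False
After iteration 2: i = 1, flag = False
After iteration 3: i = 2, flag = False
After iteration 4: i = 3, flag = False
After iteration 5: i = 4, flag = False
After iteration 6: i = 5, flag = False
After iteration 7: i = 6, flag = False
After iteration 8: i = 7, flag = False
After iteration 9: i = 8, flag = False
Loop ends.

Final answer: False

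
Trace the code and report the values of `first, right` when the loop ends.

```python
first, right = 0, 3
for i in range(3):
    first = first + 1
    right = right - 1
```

Let's trace through this code step by step.

Initialize: first = 0
Initialize: right = 3
Entering loop: for i in range(3):
After iteration 1: i = 0, first = 1, right = 2
After iteration 2: i = 1, first = 2, right = 1
After iteration 3: i = 2, first = 3, right = 0
Loop ends.

Final answer: 3, 0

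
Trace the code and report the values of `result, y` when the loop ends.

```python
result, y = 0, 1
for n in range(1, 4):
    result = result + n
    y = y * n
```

Let's trace through this code step by step.

Initialize: result = 0
Initialize: y = 1
Entering loop: for n in range(1, 4):
After iteration 1: n = 1, result = 1, y = 1
After iteration 2: n = 2, result = 3, y = 2
After iteration 3: n = 3, result = 6, y = 6
Loop ends.

Final answer: 6, 6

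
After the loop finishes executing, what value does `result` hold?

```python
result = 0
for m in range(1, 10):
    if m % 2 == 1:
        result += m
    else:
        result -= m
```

Let's trace through this code step by step.

Initialize: result = 0
Entering loop: for m in range(1, 10):
After iteration 1: m = 1, result = 1
After iteration 2: m = 2, result = -1
After iteration 3: m = 3, result = 2
After iteration 4: m = 4, result = -2
After iteration 5: m = 5, result = 3
After iteration 6: m = 6, result = -3
After iteration 7: m = 7, result = 4
After iteration 8: m = 8, result = -4
After iteration 9: m = 9, result = 5
Loop ends.

Final answer: 5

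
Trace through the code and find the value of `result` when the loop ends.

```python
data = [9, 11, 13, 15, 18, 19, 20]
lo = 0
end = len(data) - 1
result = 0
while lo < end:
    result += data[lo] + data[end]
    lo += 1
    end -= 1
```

Let's trace through this code step by step.

Initialize: data = [9, 11, 13, 15, 18, 19, 20]
Initialize: lo = 0
Initialize: end = 6
Initialize: result = 0
Entering loop: while lo < end:
After iteration 1: lo = 1, end = 5, result = 29
After iteration 2: lo = 2, end = 4, result = 59
After iteration 3: lo = 3, end = 3, result = 90
Loop ends.

Final answer: 90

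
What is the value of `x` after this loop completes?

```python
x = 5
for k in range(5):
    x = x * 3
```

Let's trace through this code step by step.

Initialize: x = 5
Entering loop: for k in range(5):
After iteration 1: k = 0, x = 15
After iteration 2: k = 1, x = 45
After iteration 3: k = 2, x = 135
After iteration 4: k = 3, x = 405
After iteration 5: k = 4, x = 1215
Loop ends.

Final answer: 1215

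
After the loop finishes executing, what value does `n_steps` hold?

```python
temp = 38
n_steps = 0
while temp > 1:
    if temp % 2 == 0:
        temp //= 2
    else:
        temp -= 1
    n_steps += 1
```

Let's trace through this code step by step.

Initialize: temp = 38
Initialize: n_steps = 0
Entering loop: while temp > 1:
After iteration 1: temp = 19, n_steps = 1
After iteration 2: temp = 18, n_steps = 2
After iteration 3: temp = 9, n_steps = 3
After iteration 4: temp = 8, n_steps = 4
After iteration 5: temp = 4, n_steps = 5
After iteration 6: temp = 2, n_steps = 6
After iteration 7: temp = 1, n_steps = 7
Loop ends.

Final answer: 7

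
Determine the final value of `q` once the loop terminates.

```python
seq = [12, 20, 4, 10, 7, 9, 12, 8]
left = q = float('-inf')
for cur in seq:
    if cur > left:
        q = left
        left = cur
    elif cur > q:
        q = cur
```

Let's trace through this code step by step.

Initialize: seq = [12, 20, 4, 10, 7, 9, 12, 8]
Initialize: left = -inf
Initialize: q = -inf
Entering loop: for cur in seq:
After iteration 1: cur = 12, left = 12, q = -inf
After iteration 2: cur = 20, left = 20, q = 12
After iteration 3: cur = 4, left = 20, q = 12
After iteration 4: cur = 10, left = 20, q = 12
After iteration 5: cur = 7, left = 20, q = 12
After iteration 6: cur = 9, left = 20, q = 12
After iteration 7: cur = 12, left = 20, q = 12
After iteration 8: cur = 8, left = 20, q = 12
Loop ends.

Final answer: 12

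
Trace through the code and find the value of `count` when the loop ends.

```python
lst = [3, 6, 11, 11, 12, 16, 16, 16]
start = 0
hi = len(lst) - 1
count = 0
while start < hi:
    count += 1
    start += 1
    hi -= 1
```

Let's trace through this code step by step.

Initialize: lst = [3, 6, 11, 11, 12, 16, 16, 16]
Initialize: start = 0
Initialize: hi = 7
Initialize: count = 0
Entering loop: while start < hi:
After iteration 1: start = 1, hi = 6, count = 1
After iteration 2: start = 2, hi = 5, count = 2
After iteration 3: start = 3, hi = 4, count = 3
After iteration 4: start = 4, hi = 3, count = 4
Loop ends.

Final answer: 4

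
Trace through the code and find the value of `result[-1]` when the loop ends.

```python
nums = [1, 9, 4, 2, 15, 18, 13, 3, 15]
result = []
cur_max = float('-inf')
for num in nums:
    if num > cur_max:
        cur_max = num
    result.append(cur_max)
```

Let's trace through this code step by step.

Initialize: nums = [1, 9, 4, 2, 15, 18, 13, 3, 15]
Initialize: result = []
Initialize: cur_max = -inf
Entering loop: for num in nums:
After iteration 1: num = 1, result = [1], cur_max = 1
After iteration 2: num = 9, result = [1, 9], cur_max = 9
After iteration 3: num = 4, result = [1, 9, 9], cur_max = 9
After iteration 4: num = 2, result = [1, 9, 9, 9], cur_max = 9
After iteration 5: num = 15, result = [1, 9, 9, 9, 15], cur_max = 15
After iteration 6: num = 18, result = [1, 9, 9, 9, 15, 18], cur_max = 18
After iteration 7: num = 13, result = [1, 9, 9, 9, 15, 18, 18], cur_max = 18
After iteration 8: num = 3, result = [1, 9, 9, 9, 15, 18, 18, 18], cur_max = 18
After iteration 9: num = 15, result = [1, 9, 9, 9, 15, 18, 18, 18, 18], cur_max = 18
Loop ends.
result[-1] = 18

Final answer: 18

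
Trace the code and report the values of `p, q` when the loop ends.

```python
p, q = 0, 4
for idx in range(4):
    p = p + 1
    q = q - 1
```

Let's trace through this code step by step.

Initialize: p = 0
Initialize: q = 4
Entering loop: for idx in range(4):
After iteration 1: idx = 0, p = 1, q = 3
After iteration 2: idx = 1, p = 2, q = 2
After iteration 3: idx = 2, p = 3, q = 1
After iteration 4: idx = 3, p = 4, q = 0
Loop ends.

Final answer: 4, 0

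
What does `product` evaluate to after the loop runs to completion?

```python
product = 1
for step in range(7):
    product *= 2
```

Let's trace through this code step by step.

Initialize: product = 1
Entering loop: for step in range(7):
After iteration 1: step = 0, product = 2
After iteration 2: step = 1, product = 4
After iteration 3: step = 2, product = 8
After iteration 4: step = 3, product = 16
After iteration 5: step = 4, product = 32
After iteration 6: step = 5, product = 64
After iteration 7: step = 6, product = 128
Loop ends.

Final answer: 128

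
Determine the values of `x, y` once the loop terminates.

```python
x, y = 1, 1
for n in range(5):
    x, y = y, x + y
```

Let's trace through this code step by step.

Initialize: x = 1
Initialize: y = 1
Entering loop: for n in range(5):
After iteration 1: n = 0, x = 1, y = 2
After iteration 2: n = 1, x = 2, y = 3
After iteration 3: n = 2, x = 3, y = 5
After iteration 4: n = 3, x = 5, y = 8
After iteration 5: n = 4, x = 8, y = 13
Loop ends.

Final answer: 8, 13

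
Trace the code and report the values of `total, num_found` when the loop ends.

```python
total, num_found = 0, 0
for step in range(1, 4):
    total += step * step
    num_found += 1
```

Let's trace through this code step by step.

Initialize: total = 0
Initialize: num_found = 0
Entering loop: for step in range(1, 4):
After iteration 1: step = 1, total = 1, num_found = 1
After iteration 2: step = 2, total = 5, num_found = 2
After iteration 3: step = 3, total = 14, num_found = 3
Loop ends.

Final answer: 14, 3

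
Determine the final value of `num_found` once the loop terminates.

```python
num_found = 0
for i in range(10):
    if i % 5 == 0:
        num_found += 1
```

Let's trace through this code step by step.

Initialize: num_found = 0
Entering loop: for i in range(10):
After iteration 1: i = 0, num_found = 1
After iteration 2: i = 1, num_found = 1
After iteration 3: i = 2, num_found = 1
After iteration 4: i = 3, num_found = 1
After iteration 5: i = 4, num_found = 1
After iteration 6: i = 5, num_found = 2
After iteration 7: i = 6, num_found = 2
After iteration 8: i = 7, num_found = 2
After iteration 9: i = 8, num_found = 2
After iteration 10: i = 9, num_found = 2
Loop ends.

Final answer: 2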